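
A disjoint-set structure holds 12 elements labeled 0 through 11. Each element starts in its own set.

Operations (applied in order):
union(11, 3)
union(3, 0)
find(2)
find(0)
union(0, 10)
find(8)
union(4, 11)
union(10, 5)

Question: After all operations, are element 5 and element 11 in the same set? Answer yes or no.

Step 1: union(11, 3) -> merged; set of 11 now {3, 11}
Step 2: union(3, 0) -> merged; set of 3 now {0, 3, 11}
Step 3: find(2) -> no change; set of 2 is {2}
Step 4: find(0) -> no change; set of 0 is {0, 3, 11}
Step 5: union(0, 10) -> merged; set of 0 now {0, 3, 10, 11}
Step 6: find(8) -> no change; set of 8 is {8}
Step 7: union(4, 11) -> merged; set of 4 now {0, 3, 4, 10, 11}
Step 8: union(10, 5) -> merged; set of 10 now {0, 3, 4, 5, 10, 11}
Set of 5: {0, 3, 4, 5, 10, 11}; 11 is a member.

Answer: yes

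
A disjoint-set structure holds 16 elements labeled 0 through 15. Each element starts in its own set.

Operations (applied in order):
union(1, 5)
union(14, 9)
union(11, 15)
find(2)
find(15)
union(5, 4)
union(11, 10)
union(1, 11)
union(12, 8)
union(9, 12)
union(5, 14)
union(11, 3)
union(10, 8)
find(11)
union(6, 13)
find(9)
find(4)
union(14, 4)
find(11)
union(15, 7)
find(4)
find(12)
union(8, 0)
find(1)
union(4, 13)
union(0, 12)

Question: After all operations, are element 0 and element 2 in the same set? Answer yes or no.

Answer: no

Derivation:
Step 1: union(1, 5) -> merged; set of 1 now {1, 5}
Step 2: union(14, 9) -> merged; set of 14 now {9, 14}
Step 3: union(11, 15) -> merged; set of 11 now {11, 15}
Step 4: find(2) -> no change; set of 2 is {2}
Step 5: find(15) -> no change; set of 15 is {11, 15}
Step 6: union(5, 4) -> merged; set of 5 now {1, 4, 5}
Step 7: union(11, 10) -> merged; set of 11 now {10, 11, 15}
Step 8: union(1, 11) -> merged; set of 1 now {1, 4, 5, 10, 11, 15}
Step 9: union(12, 8) -> merged; set of 12 now {8, 12}
Step 10: union(9, 12) -> merged; set of 9 now {8, 9, 12, 14}
Step 11: union(5, 14) -> merged; set of 5 now {1, 4, 5, 8, 9, 10, 11, 12, 14, 15}
Step 12: union(11, 3) -> merged; set of 11 now {1, 3, 4, 5, 8, 9, 10, 11, 12, 14, 15}
Step 13: union(10, 8) -> already same set; set of 10 now {1, 3, 4, 5, 8, 9, 10, 11, 12, 14, 15}
Step 14: find(11) -> no change; set of 11 is {1, 3, 4, 5, 8, 9, 10, 11, 12, 14, 15}
Step 15: union(6, 13) -> merged; set of 6 now {6, 13}
Step 16: find(9) -> no change; set of 9 is {1, 3, 4, 5, 8, 9, 10, 11, 12, 14, 15}
Step 17: find(4) -> no change; set of 4 is {1, 3, 4, 5, 8, 9, 10, 11, 12, 14, 15}
Step 18: union(14, 4) -> already same set; set of 14 now {1, 3, 4, 5, 8, 9, 10, 11, 12, 14, 15}
Step 19: find(11) -> no change; set of 11 is {1, 3, 4, 5, 8, 9, 10, 11, 12, 14, 15}
Step 20: union(15, 7) -> merged; set of 15 now {1, 3, 4, 5, 7, 8, 9, 10, 11, 12, 14, 15}
Step 21: find(4) -> no change; set of 4 is {1, 3, 4, 5, 7, 8, 9, 10, 11, 12, 14, 15}
Step 22: find(12) -> no change; set of 12 is {1, 3, 4, 5, 7, 8, 9, 10, 11, 12, 14, 15}
Step 23: union(8, 0) -> merged; set of 8 now {0, 1, 3, 4, 5, 7, 8, 9, 10, 11, 12, 14, 15}
Step 24: find(1) -> no change; set of 1 is {0, 1, 3, 4, 5, 7, 8, 9, 10, 11, 12, 14, 15}
Step 25: union(4, 13) -> merged; set of 4 now {0, 1, 3, 4, 5, 6, 7, 8, 9, 10, 11, 12, 13, 14, 15}
Step 26: union(0, 12) -> already same set; set of 0 now {0, 1, 3, 4, 5, 6, 7, 8, 9, 10, 11, 12, 13, 14, 15}
Set of 0: {0, 1, 3, 4, 5, 6, 7, 8, 9, 10, 11, 12, 13, 14, 15}; 2 is not a member.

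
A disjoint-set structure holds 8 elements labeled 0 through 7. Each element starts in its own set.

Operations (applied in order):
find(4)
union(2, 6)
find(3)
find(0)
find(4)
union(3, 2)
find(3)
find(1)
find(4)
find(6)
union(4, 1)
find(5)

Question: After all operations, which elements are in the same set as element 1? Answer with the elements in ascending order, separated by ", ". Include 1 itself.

Answer: 1, 4

Derivation:
Step 1: find(4) -> no change; set of 4 is {4}
Step 2: union(2, 6) -> merged; set of 2 now {2, 6}
Step 3: find(3) -> no change; set of 3 is {3}
Step 4: find(0) -> no change; set of 0 is {0}
Step 5: find(4) -> no change; set of 4 is {4}
Step 6: union(3, 2) -> merged; set of 3 now {2, 3, 6}
Step 7: find(3) -> no change; set of 3 is {2, 3, 6}
Step 8: find(1) -> no change; set of 1 is {1}
Step 9: find(4) -> no change; set of 4 is {4}
Step 10: find(6) -> no change; set of 6 is {2, 3, 6}
Step 11: union(4, 1) -> merged; set of 4 now {1, 4}
Step 12: find(5) -> no change; set of 5 is {5}
Component of 1: {1, 4}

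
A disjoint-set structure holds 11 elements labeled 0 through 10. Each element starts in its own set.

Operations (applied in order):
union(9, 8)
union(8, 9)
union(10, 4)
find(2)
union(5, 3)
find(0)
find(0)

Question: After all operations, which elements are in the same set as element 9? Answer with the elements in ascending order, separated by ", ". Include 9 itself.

Answer: 8, 9

Derivation:
Step 1: union(9, 8) -> merged; set of 9 now {8, 9}
Step 2: union(8, 9) -> already same set; set of 8 now {8, 9}
Step 3: union(10, 4) -> merged; set of 10 now {4, 10}
Step 4: find(2) -> no change; set of 2 is {2}
Step 5: union(5, 3) -> merged; set of 5 now {3, 5}
Step 6: find(0) -> no change; set of 0 is {0}
Step 7: find(0) -> no change; set of 0 is {0}
Component of 9: {8, 9}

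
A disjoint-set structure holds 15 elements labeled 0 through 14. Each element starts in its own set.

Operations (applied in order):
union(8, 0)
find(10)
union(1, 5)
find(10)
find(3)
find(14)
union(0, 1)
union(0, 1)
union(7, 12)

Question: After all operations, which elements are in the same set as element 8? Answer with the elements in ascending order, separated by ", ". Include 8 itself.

Answer: 0, 1, 5, 8

Derivation:
Step 1: union(8, 0) -> merged; set of 8 now {0, 8}
Step 2: find(10) -> no change; set of 10 is {10}
Step 3: union(1, 5) -> merged; set of 1 now {1, 5}
Step 4: find(10) -> no change; set of 10 is {10}
Step 5: find(3) -> no change; set of 3 is {3}
Step 6: find(14) -> no change; set of 14 is {14}
Step 7: union(0, 1) -> merged; set of 0 now {0, 1, 5, 8}
Step 8: union(0, 1) -> already same set; set of 0 now {0, 1, 5, 8}
Step 9: union(7, 12) -> merged; set of 7 now {7, 12}
Component of 8: {0, 1, 5, 8}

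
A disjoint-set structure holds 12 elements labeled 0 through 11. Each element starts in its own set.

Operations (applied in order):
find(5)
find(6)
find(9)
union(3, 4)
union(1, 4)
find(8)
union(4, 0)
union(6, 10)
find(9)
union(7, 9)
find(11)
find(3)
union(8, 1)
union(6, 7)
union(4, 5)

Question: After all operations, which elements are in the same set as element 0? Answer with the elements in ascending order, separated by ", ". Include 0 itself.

Answer: 0, 1, 3, 4, 5, 8

Derivation:
Step 1: find(5) -> no change; set of 5 is {5}
Step 2: find(6) -> no change; set of 6 is {6}
Step 3: find(9) -> no change; set of 9 is {9}
Step 4: union(3, 4) -> merged; set of 3 now {3, 4}
Step 5: union(1, 4) -> merged; set of 1 now {1, 3, 4}
Step 6: find(8) -> no change; set of 8 is {8}
Step 7: union(4, 0) -> merged; set of 4 now {0, 1, 3, 4}
Step 8: union(6, 10) -> merged; set of 6 now {6, 10}
Step 9: find(9) -> no change; set of 9 is {9}
Step 10: union(7, 9) -> merged; set of 7 now {7, 9}
Step 11: find(11) -> no change; set of 11 is {11}
Step 12: find(3) -> no change; set of 3 is {0, 1, 3, 4}
Step 13: union(8, 1) -> merged; set of 8 now {0, 1, 3, 4, 8}
Step 14: union(6, 7) -> merged; set of 6 now {6, 7, 9, 10}
Step 15: union(4, 5) -> merged; set of 4 now {0, 1, 3, 4, 5, 8}
Component of 0: {0, 1, 3, 4, 5, 8}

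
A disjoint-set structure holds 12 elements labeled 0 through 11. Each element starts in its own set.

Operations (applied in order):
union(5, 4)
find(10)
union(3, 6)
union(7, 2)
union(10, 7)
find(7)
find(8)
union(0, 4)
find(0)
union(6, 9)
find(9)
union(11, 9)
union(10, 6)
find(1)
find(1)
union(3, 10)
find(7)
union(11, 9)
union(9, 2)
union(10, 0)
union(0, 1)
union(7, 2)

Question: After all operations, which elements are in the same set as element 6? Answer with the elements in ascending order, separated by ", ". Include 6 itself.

Answer: 0, 1, 2, 3, 4, 5, 6, 7, 9, 10, 11

Derivation:
Step 1: union(5, 4) -> merged; set of 5 now {4, 5}
Step 2: find(10) -> no change; set of 10 is {10}
Step 3: union(3, 6) -> merged; set of 3 now {3, 6}
Step 4: union(7, 2) -> merged; set of 7 now {2, 7}
Step 5: union(10, 7) -> merged; set of 10 now {2, 7, 10}
Step 6: find(7) -> no change; set of 7 is {2, 7, 10}
Step 7: find(8) -> no change; set of 8 is {8}
Step 8: union(0, 4) -> merged; set of 0 now {0, 4, 5}
Step 9: find(0) -> no change; set of 0 is {0, 4, 5}
Step 10: union(6, 9) -> merged; set of 6 now {3, 6, 9}
Step 11: find(9) -> no change; set of 9 is {3, 6, 9}
Step 12: union(11, 9) -> merged; set of 11 now {3, 6, 9, 11}
Step 13: union(10, 6) -> merged; set of 10 now {2, 3, 6, 7, 9, 10, 11}
Step 14: find(1) -> no change; set of 1 is {1}
Step 15: find(1) -> no change; set of 1 is {1}
Step 16: union(3, 10) -> already same set; set of 3 now {2, 3, 6, 7, 9, 10, 11}
Step 17: find(7) -> no change; set of 7 is {2, 3, 6, 7, 9, 10, 11}
Step 18: union(11, 9) -> already same set; set of 11 now {2, 3, 6, 7, 9, 10, 11}
Step 19: union(9, 2) -> already same set; set of 9 now {2, 3, 6, 7, 9, 10, 11}
Step 20: union(10, 0) -> merged; set of 10 now {0, 2, 3, 4, 5, 6, 7, 9, 10, 11}
Step 21: union(0, 1) -> merged; set of 0 now {0, 1, 2, 3, 4, 5, 6, 7, 9, 10, 11}
Step 22: union(7, 2) -> already same set; set of 7 now {0, 1, 2, 3, 4, 5, 6, 7, 9, 10, 11}
Component of 6: {0, 1, 2, 3, 4, 5, 6, 7, 9, 10, 11}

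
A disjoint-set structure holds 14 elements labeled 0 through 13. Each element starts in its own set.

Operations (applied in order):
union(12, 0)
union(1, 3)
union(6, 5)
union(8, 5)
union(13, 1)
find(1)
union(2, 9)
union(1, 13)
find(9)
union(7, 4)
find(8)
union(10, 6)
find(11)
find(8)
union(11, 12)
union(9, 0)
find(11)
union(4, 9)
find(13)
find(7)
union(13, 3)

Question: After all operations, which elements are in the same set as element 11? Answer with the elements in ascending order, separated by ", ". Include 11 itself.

Step 1: union(12, 0) -> merged; set of 12 now {0, 12}
Step 2: union(1, 3) -> merged; set of 1 now {1, 3}
Step 3: union(6, 5) -> merged; set of 6 now {5, 6}
Step 4: union(8, 5) -> merged; set of 8 now {5, 6, 8}
Step 5: union(13, 1) -> merged; set of 13 now {1, 3, 13}
Step 6: find(1) -> no change; set of 1 is {1, 3, 13}
Step 7: union(2, 9) -> merged; set of 2 now {2, 9}
Step 8: union(1, 13) -> already same set; set of 1 now {1, 3, 13}
Step 9: find(9) -> no change; set of 9 is {2, 9}
Step 10: union(7, 4) -> merged; set of 7 now {4, 7}
Step 11: find(8) -> no change; set of 8 is {5, 6, 8}
Step 12: union(10, 6) -> merged; set of 10 now {5, 6, 8, 10}
Step 13: find(11) -> no change; set of 11 is {11}
Step 14: find(8) -> no change; set of 8 is {5, 6, 8, 10}
Step 15: union(11, 12) -> merged; set of 11 now {0, 11, 12}
Step 16: union(9, 0) -> merged; set of 9 now {0, 2, 9, 11, 12}
Step 17: find(11) -> no change; set of 11 is {0, 2, 9, 11, 12}
Step 18: union(4, 9) -> merged; set of 4 now {0, 2, 4, 7, 9, 11, 12}
Step 19: find(13) -> no change; set of 13 is {1, 3, 13}
Step 20: find(7) -> no change; set of 7 is {0, 2, 4, 7, 9, 11, 12}
Step 21: union(13, 3) -> already same set; set of 13 now {1, 3, 13}
Component of 11: {0, 2, 4, 7, 9, 11, 12}

Answer: 0, 2, 4, 7, 9, 11, 12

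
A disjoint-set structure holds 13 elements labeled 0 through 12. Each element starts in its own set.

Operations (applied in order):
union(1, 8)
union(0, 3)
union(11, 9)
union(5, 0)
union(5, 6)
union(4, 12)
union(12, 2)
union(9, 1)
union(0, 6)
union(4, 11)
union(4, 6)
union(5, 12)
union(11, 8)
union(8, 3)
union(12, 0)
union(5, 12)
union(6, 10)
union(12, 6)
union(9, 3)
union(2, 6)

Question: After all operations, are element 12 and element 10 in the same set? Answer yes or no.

Answer: yes

Derivation:
Step 1: union(1, 8) -> merged; set of 1 now {1, 8}
Step 2: union(0, 3) -> merged; set of 0 now {0, 3}
Step 3: union(11, 9) -> merged; set of 11 now {9, 11}
Step 4: union(5, 0) -> merged; set of 5 now {0, 3, 5}
Step 5: union(5, 6) -> merged; set of 5 now {0, 3, 5, 6}
Step 6: union(4, 12) -> merged; set of 4 now {4, 12}
Step 7: union(12, 2) -> merged; set of 12 now {2, 4, 12}
Step 8: union(9, 1) -> merged; set of 9 now {1, 8, 9, 11}
Step 9: union(0, 6) -> already same set; set of 0 now {0, 3, 5, 6}
Step 10: union(4, 11) -> merged; set of 4 now {1, 2, 4, 8, 9, 11, 12}
Step 11: union(4, 6) -> merged; set of 4 now {0, 1, 2, 3, 4, 5, 6, 8, 9, 11, 12}
Step 12: union(5, 12) -> already same set; set of 5 now {0, 1, 2, 3, 4, 5, 6, 8, 9, 11, 12}
Step 13: union(11, 8) -> already same set; set of 11 now {0, 1, 2, 3, 4, 5, 6, 8, 9, 11, 12}
Step 14: union(8, 3) -> already same set; set of 8 now {0, 1, 2, 3, 4, 5, 6, 8, 9, 11, 12}
Step 15: union(12, 0) -> already same set; set of 12 now {0, 1, 2, 3, 4, 5, 6, 8, 9, 11, 12}
Step 16: union(5, 12) -> already same set; set of 5 now {0, 1, 2, 3, 4, 5, 6, 8, 9, 11, 12}
Step 17: union(6, 10) -> merged; set of 6 now {0, 1, 2, 3, 4, 5, 6, 8, 9, 10, 11, 12}
Step 18: union(12, 6) -> already same set; set of 12 now {0, 1, 2, 3, 4, 5, 6, 8, 9, 10, 11, 12}
Step 19: union(9, 3) -> already same set; set of 9 now {0, 1, 2, 3, 4, 5, 6, 8, 9, 10, 11, 12}
Step 20: union(2, 6) -> already same set; set of 2 now {0, 1, 2, 3, 4, 5, 6, 8, 9, 10, 11, 12}
Set of 12: {0, 1, 2, 3, 4, 5, 6, 8, 9, 10, 11, 12}; 10 is a member.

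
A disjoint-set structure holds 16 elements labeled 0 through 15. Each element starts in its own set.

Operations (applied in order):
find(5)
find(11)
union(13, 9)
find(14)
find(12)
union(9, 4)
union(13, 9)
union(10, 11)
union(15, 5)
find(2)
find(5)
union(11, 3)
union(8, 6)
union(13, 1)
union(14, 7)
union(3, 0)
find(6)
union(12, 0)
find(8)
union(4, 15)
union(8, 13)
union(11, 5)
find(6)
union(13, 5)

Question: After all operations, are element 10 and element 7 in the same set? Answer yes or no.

Step 1: find(5) -> no change; set of 5 is {5}
Step 2: find(11) -> no change; set of 11 is {11}
Step 3: union(13, 9) -> merged; set of 13 now {9, 13}
Step 4: find(14) -> no change; set of 14 is {14}
Step 5: find(12) -> no change; set of 12 is {12}
Step 6: union(9, 4) -> merged; set of 9 now {4, 9, 13}
Step 7: union(13, 9) -> already same set; set of 13 now {4, 9, 13}
Step 8: union(10, 11) -> merged; set of 10 now {10, 11}
Step 9: union(15, 5) -> merged; set of 15 now {5, 15}
Step 10: find(2) -> no change; set of 2 is {2}
Step 11: find(5) -> no change; set of 5 is {5, 15}
Step 12: union(11, 3) -> merged; set of 11 now {3, 10, 11}
Step 13: union(8, 6) -> merged; set of 8 now {6, 8}
Step 14: union(13, 1) -> merged; set of 13 now {1, 4, 9, 13}
Step 15: union(14, 7) -> merged; set of 14 now {7, 14}
Step 16: union(3, 0) -> merged; set of 3 now {0, 3, 10, 11}
Step 17: find(6) -> no change; set of 6 is {6, 8}
Step 18: union(12, 0) -> merged; set of 12 now {0, 3, 10, 11, 12}
Step 19: find(8) -> no change; set of 8 is {6, 8}
Step 20: union(4, 15) -> merged; set of 4 now {1, 4, 5, 9, 13, 15}
Step 21: union(8, 13) -> merged; set of 8 now {1, 4, 5, 6, 8, 9, 13, 15}
Step 22: union(11, 5) -> merged; set of 11 now {0, 1, 3, 4, 5, 6, 8, 9, 10, 11, 12, 13, 15}
Step 23: find(6) -> no change; set of 6 is {0, 1, 3, 4, 5, 6, 8, 9, 10, 11, 12, 13, 15}
Step 24: union(13, 5) -> already same set; set of 13 now {0, 1, 3, 4, 5, 6, 8, 9, 10, 11, 12, 13, 15}
Set of 10: {0, 1, 3, 4, 5, 6, 8, 9, 10, 11, 12, 13, 15}; 7 is not a member.

Answer: no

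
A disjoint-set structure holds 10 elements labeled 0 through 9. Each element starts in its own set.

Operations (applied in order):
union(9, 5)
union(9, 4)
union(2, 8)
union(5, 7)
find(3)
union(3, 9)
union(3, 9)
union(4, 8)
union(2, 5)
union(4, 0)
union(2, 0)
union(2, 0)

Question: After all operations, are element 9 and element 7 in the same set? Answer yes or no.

Step 1: union(9, 5) -> merged; set of 9 now {5, 9}
Step 2: union(9, 4) -> merged; set of 9 now {4, 5, 9}
Step 3: union(2, 8) -> merged; set of 2 now {2, 8}
Step 4: union(5, 7) -> merged; set of 5 now {4, 5, 7, 9}
Step 5: find(3) -> no change; set of 3 is {3}
Step 6: union(3, 9) -> merged; set of 3 now {3, 4, 5, 7, 9}
Step 7: union(3, 9) -> already same set; set of 3 now {3, 4, 5, 7, 9}
Step 8: union(4, 8) -> merged; set of 4 now {2, 3, 4, 5, 7, 8, 9}
Step 9: union(2, 5) -> already same set; set of 2 now {2, 3, 4, 5, 7, 8, 9}
Step 10: union(4, 0) -> merged; set of 4 now {0, 2, 3, 4, 5, 7, 8, 9}
Step 11: union(2, 0) -> already same set; set of 2 now {0, 2, 3, 4, 5, 7, 8, 9}
Step 12: union(2, 0) -> already same set; set of 2 now {0, 2, 3, 4, 5, 7, 8, 9}
Set of 9: {0, 2, 3, 4, 5, 7, 8, 9}; 7 is a member.

Answer: yes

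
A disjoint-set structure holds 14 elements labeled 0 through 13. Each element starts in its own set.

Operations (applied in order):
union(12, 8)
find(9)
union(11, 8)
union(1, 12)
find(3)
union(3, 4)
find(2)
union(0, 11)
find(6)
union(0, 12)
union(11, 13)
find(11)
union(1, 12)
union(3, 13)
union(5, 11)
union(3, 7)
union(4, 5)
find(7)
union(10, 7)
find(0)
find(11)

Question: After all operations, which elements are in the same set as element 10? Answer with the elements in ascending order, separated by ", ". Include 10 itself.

Answer: 0, 1, 3, 4, 5, 7, 8, 10, 11, 12, 13

Derivation:
Step 1: union(12, 8) -> merged; set of 12 now {8, 12}
Step 2: find(9) -> no change; set of 9 is {9}
Step 3: union(11, 8) -> merged; set of 11 now {8, 11, 12}
Step 4: union(1, 12) -> merged; set of 1 now {1, 8, 11, 12}
Step 5: find(3) -> no change; set of 3 is {3}
Step 6: union(3, 4) -> merged; set of 3 now {3, 4}
Step 7: find(2) -> no change; set of 2 is {2}
Step 8: union(0, 11) -> merged; set of 0 now {0, 1, 8, 11, 12}
Step 9: find(6) -> no change; set of 6 is {6}
Step 10: union(0, 12) -> already same set; set of 0 now {0, 1, 8, 11, 12}
Step 11: union(11, 13) -> merged; set of 11 now {0, 1, 8, 11, 12, 13}
Step 12: find(11) -> no change; set of 11 is {0, 1, 8, 11, 12, 13}
Step 13: union(1, 12) -> already same set; set of 1 now {0, 1, 8, 11, 12, 13}
Step 14: union(3, 13) -> merged; set of 3 now {0, 1, 3, 4, 8, 11, 12, 13}
Step 15: union(5, 11) -> merged; set of 5 now {0, 1, 3, 4, 5, 8, 11, 12, 13}
Step 16: union(3, 7) -> merged; set of 3 now {0, 1, 3, 4, 5, 7, 8, 11, 12, 13}
Step 17: union(4, 5) -> already same set; set of 4 now {0, 1, 3, 4, 5, 7, 8, 11, 12, 13}
Step 18: find(7) -> no change; set of 7 is {0, 1, 3, 4, 5, 7, 8, 11, 12, 13}
Step 19: union(10, 7) -> merged; set of 10 now {0, 1, 3, 4, 5, 7, 8, 10, 11, 12, 13}
Step 20: find(0) -> no change; set of 0 is {0, 1, 3, 4, 5, 7, 8, 10, 11, 12, 13}
Step 21: find(11) -> no change; set of 11 is {0, 1, 3, 4, 5, 7, 8, 10, 11, 12, 13}
Component of 10: {0, 1, 3, 4, 5, 7, 8, 10, 11, 12, 13}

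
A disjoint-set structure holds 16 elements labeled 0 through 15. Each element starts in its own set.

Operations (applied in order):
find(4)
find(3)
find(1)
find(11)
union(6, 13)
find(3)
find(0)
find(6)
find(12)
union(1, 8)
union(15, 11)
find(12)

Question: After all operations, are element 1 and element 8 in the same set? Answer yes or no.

Step 1: find(4) -> no change; set of 4 is {4}
Step 2: find(3) -> no change; set of 3 is {3}
Step 3: find(1) -> no change; set of 1 is {1}
Step 4: find(11) -> no change; set of 11 is {11}
Step 5: union(6, 13) -> merged; set of 6 now {6, 13}
Step 6: find(3) -> no change; set of 3 is {3}
Step 7: find(0) -> no change; set of 0 is {0}
Step 8: find(6) -> no change; set of 6 is {6, 13}
Step 9: find(12) -> no change; set of 12 is {12}
Step 10: union(1, 8) -> merged; set of 1 now {1, 8}
Step 11: union(15, 11) -> merged; set of 15 now {11, 15}
Step 12: find(12) -> no change; set of 12 is {12}
Set of 1: {1, 8}; 8 is a member.

Answer: yes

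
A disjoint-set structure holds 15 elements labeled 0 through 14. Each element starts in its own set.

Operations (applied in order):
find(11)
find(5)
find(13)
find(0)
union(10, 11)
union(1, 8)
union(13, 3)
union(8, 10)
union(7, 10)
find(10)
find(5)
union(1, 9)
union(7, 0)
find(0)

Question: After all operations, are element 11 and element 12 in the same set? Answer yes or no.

Step 1: find(11) -> no change; set of 11 is {11}
Step 2: find(5) -> no change; set of 5 is {5}
Step 3: find(13) -> no change; set of 13 is {13}
Step 4: find(0) -> no change; set of 0 is {0}
Step 5: union(10, 11) -> merged; set of 10 now {10, 11}
Step 6: union(1, 8) -> merged; set of 1 now {1, 8}
Step 7: union(13, 3) -> merged; set of 13 now {3, 13}
Step 8: union(8, 10) -> merged; set of 8 now {1, 8, 10, 11}
Step 9: union(7, 10) -> merged; set of 7 now {1, 7, 8, 10, 11}
Step 10: find(10) -> no change; set of 10 is {1, 7, 8, 10, 11}
Step 11: find(5) -> no change; set of 5 is {5}
Step 12: union(1, 9) -> merged; set of 1 now {1, 7, 8, 9, 10, 11}
Step 13: union(7, 0) -> merged; set of 7 now {0, 1, 7, 8, 9, 10, 11}
Step 14: find(0) -> no change; set of 0 is {0, 1, 7, 8, 9, 10, 11}
Set of 11: {0, 1, 7, 8, 9, 10, 11}; 12 is not a member.

Answer: no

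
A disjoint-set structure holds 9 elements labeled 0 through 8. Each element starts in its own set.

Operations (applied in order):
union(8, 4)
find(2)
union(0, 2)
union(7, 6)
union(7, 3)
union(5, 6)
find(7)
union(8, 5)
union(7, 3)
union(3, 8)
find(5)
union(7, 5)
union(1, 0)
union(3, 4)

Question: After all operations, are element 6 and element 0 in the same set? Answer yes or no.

Step 1: union(8, 4) -> merged; set of 8 now {4, 8}
Step 2: find(2) -> no change; set of 2 is {2}
Step 3: union(0, 2) -> merged; set of 0 now {0, 2}
Step 4: union(7, 6) -> merged; set of 7 now {6, 7}
Step 5: union(7, 3) -> merged; set of 7 now {3, 6, 7}
Step 6: union(5, 6) -> merged; set of 5 now {3, 5, 6, 7}
Step 7: find(7) -> no change; set of 7 is {3, 5, 6, 7}
Step 8: union(8, 5) -> merged; set of 8 now {3, 4, 5, 6, 7, 8}
Step 9: union(7, 3) -> already same set; set of 7 now {3, 4, 5, 6, 7, 8}
Step 10: union(3, 8) -> already same set; set of 3 now {3, 4, 5, 6, 7, 8}
Step 11: find(5) -> no change; set of 5 is {3, 4, 5, 6, 7, 8}
Step 12: union(7, 5) -> already same set; set of 7 now {3, 4, 5, 6, 7, 8}
Step 13: union(1, 0) -> merged; set of 1 now {0, 1, 2}
Step 14: union(3, 4) -> already same set; set of 3 now {3, 4, 5, 6, 7, 8}
Set of 6: {3, 4, 5, 6, 7, 8}; 0 is not a member.

Answer: no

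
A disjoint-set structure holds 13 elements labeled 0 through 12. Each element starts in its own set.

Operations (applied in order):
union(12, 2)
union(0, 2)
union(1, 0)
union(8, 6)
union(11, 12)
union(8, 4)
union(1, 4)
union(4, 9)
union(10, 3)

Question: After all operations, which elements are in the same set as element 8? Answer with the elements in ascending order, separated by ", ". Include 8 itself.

Step 1: union(12, 2) -> merged; set of 12 now {2, 12}
Step 2: union(0, 2) -> merged; set of 0 now {0, 2, 12}
Step 3: union(1, 0) -> merged; set of 1 now {0, 1, 2, 12}
Step 4: union(8, 6) -> merged; set of 8 now {6, 8}
Step 5: union(11, 12) -> merged; set of 11 now {0, 1, 2, 11, 12}
Step 6: union(8, 4) -> merged; set of 8 now {4, 6, 8}
Step 7: union(1, 4) -> merged; set of 1 now {0, 1, 2, 4, 6, 8, 11, 12}
Step 8: union(4, 9) -> merged; set of 4 now {0, 1, 2, 4, 6, 8, 9, 11, 12}
Step 9: union(10, 3) -> merged; set of 10 now {3, 10}
Component of 8: {0, 1, 2, 4, 6, 8, 9, 11, 12}

Answer: 0, 1, 2, 4, 6, 8, 9, 11, 12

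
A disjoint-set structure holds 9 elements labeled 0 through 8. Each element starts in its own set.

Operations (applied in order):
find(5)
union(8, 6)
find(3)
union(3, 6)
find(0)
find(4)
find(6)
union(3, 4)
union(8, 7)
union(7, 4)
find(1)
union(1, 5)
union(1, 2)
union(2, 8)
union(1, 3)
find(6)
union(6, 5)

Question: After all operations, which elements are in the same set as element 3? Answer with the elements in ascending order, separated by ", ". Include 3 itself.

Answer: 1, 2, 3, 4, 5, 6, 7, 8

Derivation:
Step 1: find(5) -> no change; set of 5 is {5}
Step 2: union(8, 6) -> merged; set of 8 now {6, 8}
Step 3: find(3) -> no change; set of 3 is {3}
Step 4: union(3, 6) -> merged; set of 3 now {3, 6, 8}
Step 5: find(0) -> no change; set of 0 is {0}
Step 6: find(4) -> no change; set of 4 is {4}
Step 7: find(6) -> no change; set of 6 is {3, 6, 8}
Step 8: union(3, 4) -> merged; set of 3 now {3, 4, 6, 8}
Step 9: union(8, 7) -> merged; set of 8 now {3, 4, 6, 7, 8}
Step 10: union(7, 4) -> already same set; set of 7 now {3, 4, 6, 7, 8}
Step 11: find(1) -> no change; set of 1 is {1}
Step 12: union(1, 5) -> merged; set of 1 now {1, 5}
Step 13: union(1, 2) -> merged; set of 1 now {1, 2, 5}
Step 14: union(2, 8) -> merged; set of 2 now {1, 2, 3, 4, 5, 6, 7, 8}
Step 15: union(1, 3) -> already same set; set of 1 now {1, 2, 3, 4, 5, 6, 7, 8}
Step 16: find(6) -> no change; set of 6 is {1, 2, 3, 4, 5, 6, 7, 8}
Step 17: union(6, 5) -> already same set; set of 6 now {1, 2, 3, 4, 5, 6, 7, 8}
Component of 3: {1, 2, 3, 4, 5, 6, 7, 8}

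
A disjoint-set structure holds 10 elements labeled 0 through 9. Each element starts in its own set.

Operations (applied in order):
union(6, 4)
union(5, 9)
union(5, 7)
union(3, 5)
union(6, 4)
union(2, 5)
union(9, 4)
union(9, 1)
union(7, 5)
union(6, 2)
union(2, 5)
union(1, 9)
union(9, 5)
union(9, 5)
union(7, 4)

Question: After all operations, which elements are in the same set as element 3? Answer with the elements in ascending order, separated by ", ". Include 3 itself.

Step 1: union(6, 4) -> merged; set of 6 now {4, 6}
Step 2: union(5, 9) -> merged; set of 5 now {5, 9}
Step 3: union(5, 7) -> merged; set of 5 now {5, 7, 9}
Step 4: union(3, 5) -> merged; set of 3 now {3, 5, 7, 9}
Step 5: union(6, 4) -> already same set; set of 6 now {4, 6}
Step 6: union(2, 5) -> merged; set of 2 now {2, 3, 5, 7, 9}
Step 7: union(9, 4) -> merged; set of 9 now {2, 3, 4, 5, 6, 7, 9}
Step 8: union(9, 1) -> merged; set of 9 now {1, 2, 3, 4, 5, 6, 7, 9}
Step 9: union(7, 5) -> already same set; set of 7 now {1, 2, 3, 4, 5, 6, 7, 9}
Step 10: union(6, 2) -> already same set; set of 6 now {1, 2, 3, 4, 5, 6, 7, 9}
Step 11: union(2, 5) -> already same set; set of 2 now {1, 2, 3, 4, 5, 6, 7, 9}
Step 12: union(1, 9) -> already same set; set of 1 now {1, 2, 3, 4, 5, 6, 7, 9}
Step 13: union(9, 5) -> already same set; set of 9 now {1, 2, 3, 4, 5, 6, 7, 9}
Step 14: union(9, 5) -> already same set; set of 9 now {1, 2, 3, 4, 5, 6, 7, 9}
Step 15: union(7, 4) -> already same set; set of 7 now {1, 2, 3, 4, 5, 6, 7, 9}
Component of 3: {1, 2, 3, 4, 5, 6, 7, 9}

Answer: 1, 2, 3, 4, 5, 6, 7, 9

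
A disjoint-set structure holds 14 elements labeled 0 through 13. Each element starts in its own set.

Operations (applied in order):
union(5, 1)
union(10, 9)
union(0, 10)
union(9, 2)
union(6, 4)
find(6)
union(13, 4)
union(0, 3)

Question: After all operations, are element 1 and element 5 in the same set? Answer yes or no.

Step 1: union(5, 1) -> merged; set of 5 now {1, 5}
Step 2: union(10, 9) -> merged; set of 10 now {9, 10}
Step 3: union(0, 10) -> merged; set of 0 now {0, 9, 10}
Step 4: union(9, 2) -> merged; set of 9 now {0, 2, 9, 10}
Step 5: union(6, 4) -> merged; set of 6 now {4, 6}
Step 6: find(6) -> no change; set of 6 is {4, 6}
Step 7: union(13, 4) -> merged; set of 13 now {4, 6, 13}
Step 8: union(0, 3) -> merged; set of 0 now {0, 2, 3, 9, 10}
Set of 1: {1, 5}; 5 is a member.

Answer: yes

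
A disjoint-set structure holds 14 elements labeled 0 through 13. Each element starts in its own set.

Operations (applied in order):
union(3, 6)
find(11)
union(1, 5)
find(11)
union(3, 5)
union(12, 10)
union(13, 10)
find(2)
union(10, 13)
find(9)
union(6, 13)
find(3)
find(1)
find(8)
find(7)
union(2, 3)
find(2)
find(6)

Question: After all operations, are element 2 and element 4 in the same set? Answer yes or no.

Answer: no

Derivation:
Step 1: union(3, 6) -> merged; set of 3 now {3, 6}
Step 2: find(11) -> no change; set of 11 is {11}
Step 3: union(1, 5) -> merged; set of 1 now {1, 5}
Step 4: find(11) -> no change; set of 11 is {11}
Step 5: union(3, 5) -> merged; set of 3 now {1, 3, 5, 6}
Step 6: union(12, 10) -> merged; set of 12 now {10, 12}
Step 7: union(13, 10) -> merged; set of 13 now {10, 12, 13}
Step 8: find(2) -> no change; set of 2 is {2}
Step 9: union(10, 13) -> already same set; set of 10 now {10, 12, 13}
Step 10: find(9) -> no change; set of 9 is {9}
Step 11: union(6, 13) -> merged; set of 6 now {1, 3, 5, 6, 10, 12, 13}
Step 12: find(3) -> no change; set of 3 is {1, 3, 5, 6, 10, 12, 13}
Step 13: find(1) -> no change; set of 1 is {1, 3, 5, 6, 10, 12, 13}
Step 14: find(8) -> no change; set of 8 is {8}
Step 15: find(7) -> no change; set of 7 is {7}
Step 16: union(2, 3) -> merged; set of 2 now {1, 2, 3, 5, 6, 10, 12, 13}
Step 17: find(2) -> no change; set of 2 is {1, 2, 3, 5, 6, 10, 12, 13}
Step 18: find(6) -> no change; set of 6 is {1, 2, 3, 5, 6, 10, 12, 13}
Set of 2: {1, 2, 3, 5, 6, 10, 12, 13}; 4 is not a member.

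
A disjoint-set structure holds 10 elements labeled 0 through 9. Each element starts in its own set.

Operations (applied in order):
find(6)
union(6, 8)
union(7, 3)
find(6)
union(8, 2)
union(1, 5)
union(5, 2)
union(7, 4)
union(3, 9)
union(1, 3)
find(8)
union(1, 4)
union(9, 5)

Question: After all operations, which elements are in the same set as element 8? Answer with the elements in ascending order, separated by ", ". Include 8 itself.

Answer: 1, 2, 3, 4, 5, 6, 7, 8, 9

Derivation:
Step 1: find(6) -> no change; set of 6 is {6}
Step 2: union(6, 8) -> merged; set of 6 now {6, 8}
Step 3: union(7, 3) -> merged; set of 7 now {3, 7}
Step 4: find(6) -> no change; set of 6 is {6, 8}
Step 5: union(8, 2) -> merged; set of 8 now {2, 6, 8}
Step 6: union(1, 5) -> merged; set of 1 now {1, 5}
Step 7: union(5, 2) -> merged; set of 5 now {1, 2, 5, 6, 8}
Step 8: union(7, 4) -> merged; set of 7 now {3, 4, 7}
Step 9: union(3, 9) -> merged; set of 3 now {3, 4, 7, 9}
Step 10: union(1, 3) -> merged; set of 1 now {1, 2, 3, 4, 5, 6, 7, 8, 9}
Step 11: find(8) -> no change; set of 8 is {1, 2, 3, 4, 5, 6, 7, 8, 9}
Step 12: union(1, 4) -> already same set; set of 1 now {1, 2, 3, 4, 5, 6, 7, 8, 9}
Step 13: union(9, 5) -> already same set; set of 9 now {1, 2, 3, 4, 5, 6, 7, 8, 9}
Component of 8: {1, 2, 3, 4, 5, 6, 7, 8, 9}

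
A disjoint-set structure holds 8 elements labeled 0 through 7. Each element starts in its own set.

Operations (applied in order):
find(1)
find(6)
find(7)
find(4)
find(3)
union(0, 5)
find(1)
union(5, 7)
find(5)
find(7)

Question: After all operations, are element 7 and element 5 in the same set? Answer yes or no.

Answer: yes

Derivation:
Step 1: find(1) -> no change; set of 1 is {1}
Step 2: find(6) -> no change; set of 6 is {6}
Step 3: find(7) -> no change; set of 7 is {7}
Step 4: find(4) -> no change; set of 4 is {4}
Step 5: find(3) -> no change; set of 3 is {3}
Step 6: union(0, 5) -> merged; set of 0 now {0, 5}
Step 7: find(1) -> no change; set of 1 is {1}
Step 8: union(5, 7) -> merged; set of 5 now {0, 5, 7}
Step 9: find(5) -> no change; set of 5 is {0, 5, 7}
Step 10: find(7) -> no change; set of 7 is {0, 5, 7}
Set of 7: {0, 5, 7}; 5 is a member.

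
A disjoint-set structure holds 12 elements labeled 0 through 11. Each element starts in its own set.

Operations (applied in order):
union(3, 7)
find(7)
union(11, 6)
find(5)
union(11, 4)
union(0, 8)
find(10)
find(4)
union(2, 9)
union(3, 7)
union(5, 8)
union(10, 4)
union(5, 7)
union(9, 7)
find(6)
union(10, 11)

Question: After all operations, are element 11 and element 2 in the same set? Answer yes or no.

Answer: no

Derivation:
Step 1: union(3, 7) -> merged; set of 3 now {3, 7}
Step 2: find(7) -> no change; set of 7 is {3, 7}
Step 3: union(11, 6) -> merged; set of 11 now {6, 11}
Step 4: find(5) -> no change; set of 5 is {5}
Step 5: union(11, 4) -> merged; set of 11 now {4, 6, 11}
Step 6: union(0, 8) -> merged; set of 0 now {0, 8}
Step 7: find(10) -> no change; set of 10 is {10}
Step 8: find(4) -> no change; set of 4 is {4, 6, 11}
Step 9: union(2, 9) -> merged; set of 2 now {2, 9}
Step 10: union(3, 7) -> already same set; set of 3 now {3, 7}
Step 11: union(5, 8) -> merged; set of 5 now {0, 5, 8}
Step 12: union(10, 4) -> merged; set of 10 now {4, 6, 10, 11}
Step 13: union(5, 7) -> merged; set of 5 now {0, 3, 5, 7, 8}
Step 14: union(9, 7) -> merged; set of 9 now {0, 2, 3, 5, 7, 8, 9}
Step 15: find(6) -> no change; set of 6 is {4, 6, 10, 11}
Step 16: union(10, 11) -> already same set; set of 10 now {4, 6, 10, 11}
Set of 11: {4, 6, 10, 11}; 2 is not a member.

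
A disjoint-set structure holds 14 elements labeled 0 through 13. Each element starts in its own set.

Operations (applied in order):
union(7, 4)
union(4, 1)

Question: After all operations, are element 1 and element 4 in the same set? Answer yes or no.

Step 1: union(7, 4) -> merged; set of 7 now {4, 7}
Step 2: union(4, 1) -> merged; set of 4 now {1, 4, 7}
Set of 1: {1, 4, 7}; 4 is a member.

Answer: yes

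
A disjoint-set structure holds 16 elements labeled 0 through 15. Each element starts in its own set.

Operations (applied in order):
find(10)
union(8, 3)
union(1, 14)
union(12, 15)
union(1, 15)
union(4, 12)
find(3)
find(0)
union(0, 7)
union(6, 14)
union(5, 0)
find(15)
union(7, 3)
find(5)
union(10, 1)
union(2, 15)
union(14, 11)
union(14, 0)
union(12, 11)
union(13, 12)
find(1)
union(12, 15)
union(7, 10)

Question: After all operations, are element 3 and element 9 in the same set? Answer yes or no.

Answer: no

Derivation:
Step 1: find(10) -> no change; set of 10 is {10}
Step 2: union(8, 3) -> merged; set of 8 now {3, 8}
Step 3: union(1, 14) -> merged; set of 1 now {1, 14}
Step 4: union(12, 15) -> merged; set of 12 now {12, 15}
Step 5: union(1, 15) -> merged; set of 1 now {1, 12, 14, 15}
Step 6: union(4, 12) -> merged; set of 4 now {1, 4, 12, 14, 15}
Step 7: find(3) -> no change; set of 3 is {3, 8}
Step 8: find(0) -> no change; set of 0 is {0}
Step 9: union(0, 7) -> merged; set of 0 now {0, 7}
Step 10: union(6, 14) -> merged; set of 6 now {1, 4, 6, 12, 14, 15}
Step 11: union(5, 0) -> merged; set of 5 now {0, 5, 7}
Step 12: find(15) -> no change; set of 15 is {1, 4, 6, 12, 14, 15}
Step 13: union(7, 3) -> merged; set of 7 now {0, 3, 5, 7, 8}
Step 14: find(5) -> no change; set of 5 is {0, 3, 5, 7, 8}
Step 15: union(10, 1) -> merged; set of 10 now {1, 4, 6, 10, 12, 14, 15}
Step 16: union(2, 15) -> merged; set of 2 now {1, 2, 4, 6, 10, 12, 14, 15}
Step 17: union(14, 11) -> merged; set of 14 now {1, 2, 4, 6, 10, 11, 12, 14, 15}
Step 18: union(14, 0) -> merged; set of 14 now {0, 1, 2, 3, 4, 5, 6, 7, 8, 10, 11, 12, 14, 15}
Step 19: union(12, 11) -> already same set; set of 12 now {0, 1, 2, 3, 4, 5, 6, 7, 8, 10, 11, 12, 14, 15}
Step 20: union(13, 12) -> merged; set of 13 now {0, 1, 2, 3, 4, 5, 6, 7, 8, 10, 11, 12, 13, 14, 15}
Step 21: find(1) -> no change; set of 1 is {0, 1, 2, 3, 4, 5, 6, 7, 8, 10, 11, 12, 13, 14, 15}
Step 22: union(12, 15) -> already same set; set of 12 now {0, 1, 2, 3, 4, 5, 6, 7, 8, 10, 11, 12, 13, 14, 15}
Step 23: union(7, 10) -> already same set; set of 7 now {0, 1, 2, 3, 4, 5, 6, 7, 8, 10, 11, 12, 13, 14, 15}
Set of 3: {0, 1, 2, 3, 4, 5, 6, 7, 8, 10, 11, 12, 13, 14, 15}; 9 is not a member.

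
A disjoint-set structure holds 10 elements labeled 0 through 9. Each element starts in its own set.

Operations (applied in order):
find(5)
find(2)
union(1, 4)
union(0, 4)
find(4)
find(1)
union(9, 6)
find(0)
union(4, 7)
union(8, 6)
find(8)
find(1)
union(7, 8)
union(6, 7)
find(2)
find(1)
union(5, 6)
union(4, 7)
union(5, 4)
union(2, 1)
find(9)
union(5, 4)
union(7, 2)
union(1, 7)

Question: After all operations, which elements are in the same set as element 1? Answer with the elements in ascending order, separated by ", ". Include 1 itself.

Answer: 0, 1, 2, 4, 5, 6, 7, 8, 9

Derivation:
Step 1: find(5) -> no change; set of 5 is {5}
Step 2: find(2) -> no change; set of 2 is {2}
Step 3: union(1, 4) -> merged; set of 1 now {1, 4}
Step 4: union(0, 4) -> merged; set of 0 now {0, 1, 4}
Step 5: find(4) -> no change; set of 4 is {0, 1, 4}
Step 6: find(1) -> no change; set of 1 is {0, 1, 4}
Step 7: union(9, 6) -> merged; set of 9 now {6, 9}
Step 8: find(0) -> no change; set of 0 is {0, 1, 4}
Step 9: union(4, 7) -> merged; set of 4 now {0, 1, 4, 7}
Step 10: union(8, 6) -> merged; set of 8 now {6, 8, 9}
Step 11: find(8) -> no change; set of 8 is {6, 8, 9}
Step 12: find(1) -> no change; set of 1 is {0, 1, 4, 7}
Step 13: union(7, 8) -> merged; set of 7 now {0, 1, 4, 6, 7, 8, 9}
Step 14: union(6, 7) -> already same set; set of 6 now {0, 1, 4, 6, 7, 8, 9}
Step 15: find(2) -> no change; set of 2 is {2}
Step 16: find(1) -> no change; set of 1 is {0, 1, 4, 6, 7, 8, 9}
Step 17: union(5, 6) -> merged; set of 5 now {0, 1, 4, 5, 6, 7, 8, 9}
Step 18: union(4, 7) -> already same set; set of 4 now {0, 1, 4, 5, 6, 7, 8, 9}
Step 19: union(5, 4) -> already same set; set of 5 now {0, 1, 4, 5, 6, 7, 8, 9}
Step 20: union(2, 1) -> merged; set of 2 now {0, 1, 2, 4, 5, 6, 7, 8, 9}
Step 21: find(9) -> no change; set of 9 is {0, 1, 2, 4, 5, 6, 7, 8, 9}
Step 22: union(5, 4) -> already same set; set of 5 now {0, 1, 2, 4, 5, 6, 7, 8, 9}
Step 23: union(7, 2) -> already same set; set of 7 now {0, 1, 2, 4, 5, 6, 7, 8, 9}
Step 24: union(1, 7) -> already same set; set of 1 now {0, 1, 2, 4, 5, 6, 7, 8, 9}
Component of 1: {0, 1, 2, 4, 5, 6, 7, 8, 9}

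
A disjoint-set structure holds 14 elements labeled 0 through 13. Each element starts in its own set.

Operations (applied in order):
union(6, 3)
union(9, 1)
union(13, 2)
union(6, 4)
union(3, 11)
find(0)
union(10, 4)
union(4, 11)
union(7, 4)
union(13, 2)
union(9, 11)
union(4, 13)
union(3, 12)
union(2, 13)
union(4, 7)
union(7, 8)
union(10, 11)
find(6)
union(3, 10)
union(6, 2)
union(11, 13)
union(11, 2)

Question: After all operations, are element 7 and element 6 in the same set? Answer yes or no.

Step 1: union(6, 3) -> merged; set of 6 now {3, 6}
Step 2: union(9, 1) -> merged; set of 9 now {1, 9}
Step 3: union(13, 2) -> merged; set of 13 now {2, 13}
Step 4: union(6, 4) -> merged; set of 6 now {3, 4, 6}
Step 5: union(3, 11) -> merged; set of 3 now {3, 4, 6, 11}
Step 6: find(0) -> no change; set of 0 is {0}
Step 7: union(10, 4) -> merged; set of 10 now {3, 4, 6, 10, 11}
Step 8: union(4, 11) -> already same set; set of 4 now {3, 4, 6, 10, 11}
Step 9: union(7, 4) -> merged; set of 7 now {3, 4, 6, 7, 10, 11}
Step 10: union(13, 2) -> already same set; set of 13 now {2, 13}
Step 11: union(9, 11) -> merged; set of 9 now {1, 3, 4, 6, 7, 9, 10, 11}
Step 12: union(4, 13) -> merged; set of 4 now {1, 2, 3, 4, 6, 7, 9, 10, 11, 13}
Step 13: union(3, 12) -> merged; set of 3 now {1, 2, 3, 4, 6, 7, 9, 10, 11, 12, 13}
Step 14: union(2, 13) -> already same set; set of 2 now {1, 2, 3, 4, 6, 7, 9, 10, 11, 12, 13}
Step 15: union(4, 7) -> already same set; set of 4 now {1, 2, 3, 4, 6, 7, 9, 10, 11, 12, 13}
Step 16: union(7, 8) -> merged; set of 7 now {1, 2, 3, 4, 6, 7, 8, 9, 10, 11, 12, 13}
Step 17: union(10, 11) -> already same set; set of 10 now {1, 2, 3, 4, 6, 7, 8, 9, 10, 11, 12, 13}
Step 18: find(6) -> no change; set of 6 is {1, 2, 3, 4, 6, 7, 8, 9, 10, 11, 12, 13}
Step 19: union(3, 10) -> already same set; set of 3 now {1, 2, 3, 4, 6, 7, 8, 9, 10, 11, 12, 13}
Step 20: union(6, 2) -> already same set; set of 6 now {1, 2, 3, 4, 6, 7, 8, 9, 10, 11, 12, 13}
Step 21: union(11, 13) -> already same set; set of 11 now {1, 2, 3, 4, 6, 7, 8, 9, 10, 11, 12, 13}
Step 22: union(11, 2) -> already same set; set of 11 now {1, 2, 3, 4, 6, 7, 8, 9, 10, 11, 12, 13}
Set of 7: {1, 2, 3, 4, 6, 7, 8, 9, 10, 11, 12, 13}; 6 is a member.

Answer: yes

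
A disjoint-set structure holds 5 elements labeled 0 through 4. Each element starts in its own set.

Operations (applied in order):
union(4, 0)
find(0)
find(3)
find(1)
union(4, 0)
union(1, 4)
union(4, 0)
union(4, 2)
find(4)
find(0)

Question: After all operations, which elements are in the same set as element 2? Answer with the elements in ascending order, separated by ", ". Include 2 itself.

Answer: 0, 1, 2, 4

Derivation:
Step 1: union(4, 0) -> merged; set of 4 now {0, 4}
Step 2: find(0) -> no change; set of 0 is {0, 4}
Step 3: find(3) -> no change; set of 3 is {3}
Step 4: find(1) -> no change; set of 1 is {1}
Step 5: union(4, 0) -> already same set; set of 4 now {0, 4}
Step 6: union(1, 4) -> merged; set of 1 now {0, 1, 4}
Step 7: union(4, 0) -> already same set; set of 4 now {0, 1, 4}
Step 8: union(4, 2) -> merged; set of 4 now {0, 1, 2, 4}
Step 9: find(4) -> no change; set of 4 is {0, 1, 2, 4}
Step 10: find(0) -> no change; set of 0 is {0, 1, 2, 4}
Component of 2: {0, 1, 2, 4}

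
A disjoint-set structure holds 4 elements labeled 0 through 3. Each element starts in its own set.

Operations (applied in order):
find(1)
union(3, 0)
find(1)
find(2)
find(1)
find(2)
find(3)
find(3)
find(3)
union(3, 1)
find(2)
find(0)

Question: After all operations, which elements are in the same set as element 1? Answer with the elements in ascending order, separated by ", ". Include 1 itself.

Answer: 0, 1, 3

Derivation:
Step 1: find(1) -> no change; set of 1 is {1}
Step 2: union(3, 0) -> merged; set of 3 now {0, 3}
Step 3: find(1) -> no change; set of 1 is {1}
Step 4: find(2) -> no change; set of 2 is {2}
Step 5: find(1) -> no change; set of 1 is {1}
Step 6: find(2) -> no change; set of 2 is {2}
Step 7: find(3) -> no change; set of 3 is {0, 3}
Step 8: find(3) -> no change; set of 3 is {0, 3}
Step 9: find(3) -> no change; set of 3 is {0, 3}
Step 10: union(3, 1) -> merged; set of 3 now {0, 1, 3}
Step 11: find(2) -> no change; set of 2 is {2}
Step 12: find(0) -> no change; set of 0 is {0, 1, 3}
Component of 1: {0, 1, 3}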